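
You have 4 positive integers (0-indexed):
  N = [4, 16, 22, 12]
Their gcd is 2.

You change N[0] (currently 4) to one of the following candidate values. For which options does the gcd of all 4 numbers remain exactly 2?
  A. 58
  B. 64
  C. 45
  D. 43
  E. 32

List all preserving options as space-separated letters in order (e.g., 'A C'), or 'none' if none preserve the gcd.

Old gcd = 2; gcd of others (without N[0]) = 2
New gcd for candidate v: gcd(2, v). Preserves old gcd iff gcd(2, v) = 2.
  Option A: v=58, gcd(2,58)=2 -> preserves
  Option B: v=64, gcd(2,64)=2 -> preserves
  Option C: v=45, gcd(2,45)=1 -> changes
  Option D: v=43, gcd(2,43)=1 -> changes
  Option E: v=32, gcd(2,32)=2 -> preserves

Answer: A B E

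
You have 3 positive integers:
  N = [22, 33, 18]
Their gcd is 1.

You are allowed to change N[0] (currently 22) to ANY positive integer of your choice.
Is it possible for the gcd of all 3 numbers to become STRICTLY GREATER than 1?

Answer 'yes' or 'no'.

Current gcd = 1
gcd of all OTHER numbers (without N[0]=22): gcd([33, 18]) = 3
The new gcd after any change is gcd(3, new_value).
This can be at most 3.
Since 3 > old gcd 1, the gcd CAN increase (e.g., set N[0] = 3).

Answer: yes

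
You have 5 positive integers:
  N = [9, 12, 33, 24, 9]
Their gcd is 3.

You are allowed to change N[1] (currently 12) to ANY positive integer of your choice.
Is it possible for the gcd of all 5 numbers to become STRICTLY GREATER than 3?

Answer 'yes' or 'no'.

Answer: no

Derivation:
Current gcd = 3
gcd of all OTHER numbers (without N[1]=12): gcd([9, 33, 24, 9]) = 3
The new gcd after any change is gcd(3, new_value).
This can be at most 3.
Since 3 = old gcd 3, the gcd can only stay the same or decrease.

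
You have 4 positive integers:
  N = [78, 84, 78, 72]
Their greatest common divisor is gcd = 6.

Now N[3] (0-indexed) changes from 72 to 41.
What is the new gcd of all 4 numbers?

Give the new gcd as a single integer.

Answer: 1

Derivation:
Numbers: [78, 84, 78, 72], gcd = 6
Change: index 3, 72 -> 41
gcd of the OTHER numbers (without index 3): gcd([78, 84, 78]) = 6
New gcd = gcd(g_others, new_val) = gcd(6, 41) = 1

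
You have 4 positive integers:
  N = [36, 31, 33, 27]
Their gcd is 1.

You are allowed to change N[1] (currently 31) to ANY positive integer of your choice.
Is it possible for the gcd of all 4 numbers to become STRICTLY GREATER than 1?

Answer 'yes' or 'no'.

Answer: yes

Derivation:
Current gcd = 1
gcd of all OTHER numbers (without N[1]=31): gcd([36, 33, 27]) = 3
The new gcd after any change is gcd(3, new_value).
This can be at most 3.
Since 3 > old gcd 1, the gcd CAN increase (e.g., set N[1] = 3).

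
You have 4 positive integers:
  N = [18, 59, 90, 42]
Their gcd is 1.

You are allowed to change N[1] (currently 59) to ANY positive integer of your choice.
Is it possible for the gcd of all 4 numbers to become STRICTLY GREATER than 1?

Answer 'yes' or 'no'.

Current gcd = 1
gcd of all OTHER numbers (without N[1]=59): gcd([18, 90, 42]) = 6
The new gcd after any change is gcd(6, new_value).
This can be at most 6.
Since 6 > old gcd 1, the gcd CAN increase (e.g., set N[1] = 6).

Answer: yes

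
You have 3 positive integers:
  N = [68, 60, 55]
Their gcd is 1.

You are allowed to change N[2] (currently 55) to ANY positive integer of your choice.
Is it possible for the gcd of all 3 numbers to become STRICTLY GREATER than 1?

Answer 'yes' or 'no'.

Answer: yes

Derivation:
Current gcd = 1
gcd of all OTHER numbers (without N[2]=55): gcd([68, 60]) = 4
The new gcd after any change is gcd(4, new_value).
This can be at most 4.
Since 4 > old gcd 1, the gcd CAN increase (e.g., set N[2] = 4).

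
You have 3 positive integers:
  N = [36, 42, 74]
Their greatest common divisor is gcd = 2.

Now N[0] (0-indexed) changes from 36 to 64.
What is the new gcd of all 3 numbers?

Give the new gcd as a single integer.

Answer: 2

Derivation:
Numbers: [36, 42, 74], gcd = 2
Change: index 0, 36 -> 64
gcd of the OTHER numbers (without index 0): gcd([42, 74]) = 2
New gcd = gcd(g_others, new_val) = gcd(2, 64) = 2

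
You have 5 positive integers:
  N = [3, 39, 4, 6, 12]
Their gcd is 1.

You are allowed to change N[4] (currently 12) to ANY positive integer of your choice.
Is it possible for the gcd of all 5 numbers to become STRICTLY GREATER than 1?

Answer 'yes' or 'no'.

Answer: no

Derivation:
Current gcd = 1
gcd of all OTHER numbers (without N[4]=12): gcd([3, 39, 4, 6]) = 1
The new gcd after any change is gcd(1, new_value).
This can be at most 1.
Since 1 = old gcd 1, the gcd can only stay the same or decrease.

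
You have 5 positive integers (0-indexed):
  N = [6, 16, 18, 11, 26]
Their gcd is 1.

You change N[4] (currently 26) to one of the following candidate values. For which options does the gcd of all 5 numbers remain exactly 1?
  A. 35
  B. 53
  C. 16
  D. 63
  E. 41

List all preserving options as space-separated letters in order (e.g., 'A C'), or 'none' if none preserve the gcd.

Answer: A B C D E

Derivation:
Old gcd = 1; gcd of others (without N[4]) = 1
New gcd for candidate v: gcd(1, v). Preserves old gcd iff gcd(1, v) = 1.
  Option A: v=35, gcd(1,35)=1 -> preserves
  Option B: v=53, gcd(1,53)=1 -> preserves
  Option C: v=16, gcd(1,16)=1 -> preserves
  Option D: v=63, gcd(1,63)=1 -> preserves
  Option E: v=41, gcd(1,41)=1 -> preserves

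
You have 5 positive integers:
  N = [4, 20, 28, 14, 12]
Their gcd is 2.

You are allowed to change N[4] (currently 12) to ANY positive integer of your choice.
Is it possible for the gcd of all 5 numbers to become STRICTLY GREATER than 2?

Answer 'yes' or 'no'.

Answer: no

Derivation:
Current gcd = 2
gcd of all OTHER numbers (without N[4]=12): gcd([4, 20, 28, 14]) = 2
The new gcd after any change is gcd(2, new_value).
This can be at most 2.
Since 2 = old gcd 2, the gcd can only stay the same or decrease.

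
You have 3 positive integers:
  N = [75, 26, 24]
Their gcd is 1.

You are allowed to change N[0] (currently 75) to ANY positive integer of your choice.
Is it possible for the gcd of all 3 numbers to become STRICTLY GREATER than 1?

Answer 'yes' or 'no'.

Current gcd = 1
gcd of all OTHER numbers (without N[0]=75): gcd([26, 24]) = 2
The new gcd after any change is gcd(2, new_value).
This can be at most 2.
Since 2 > old gcd 1, the gcd CAN increase (e.g., set N[0] = 2).

Answer: yes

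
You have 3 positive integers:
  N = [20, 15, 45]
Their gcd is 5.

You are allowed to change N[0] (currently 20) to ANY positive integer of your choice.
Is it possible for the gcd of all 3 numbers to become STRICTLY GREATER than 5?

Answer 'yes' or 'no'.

Current gcd = 5
gcd of all OTHER numbers (without N[0]=20): gcd([15, 45]) = 15
The new gcd after any change is gcd(15, new_value).
This can be at most 15.
Since 15 > old gcd 5, the gcd CAN increase (e.g., set N[0] = 15).

Answer: yes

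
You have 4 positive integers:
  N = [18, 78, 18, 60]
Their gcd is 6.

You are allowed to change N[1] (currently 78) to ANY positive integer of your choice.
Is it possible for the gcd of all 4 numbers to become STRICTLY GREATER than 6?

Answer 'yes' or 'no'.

Answer: no

Derivation:
Current gcd = 6
gcd of all OTHER numbers (without N[1]=78): gcd([18, 18, 60]) = 6
The new gcd after any change is gcd(6, new_value).
This can be at most 6.
Since 6 = old gcd 6, the gcd can only stay the same or decrease.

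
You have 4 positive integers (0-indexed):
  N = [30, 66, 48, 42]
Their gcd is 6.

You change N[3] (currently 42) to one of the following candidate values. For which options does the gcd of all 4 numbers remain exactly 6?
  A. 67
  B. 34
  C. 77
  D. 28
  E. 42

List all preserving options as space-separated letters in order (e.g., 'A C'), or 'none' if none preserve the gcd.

Answer: E

Derivation:
Old gcd = 6; gcd of others (without N[3]) = 6
New gcd for candidate v: gcd(6, v). Preserves old gcd iff gcd(6, v) = 6.
  Option A: v=67, gcd(6,67)=1 -> changes
  Option B: v=34, gcd(6,34)=2 -> changes
  Option C: v=77, gcd(6,77)=1 -> changes
  Option D: v=28, gcd(6,28)=2 -> changes
  Option E: v=42, gcd(6,42)=6 -> preserves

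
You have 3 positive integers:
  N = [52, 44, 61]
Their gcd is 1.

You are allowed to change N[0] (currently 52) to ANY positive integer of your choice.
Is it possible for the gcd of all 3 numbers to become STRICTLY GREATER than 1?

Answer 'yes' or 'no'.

Answer: no

Derivation:
Current gcd = 1
gcd of all OTHER numbers (without N[0]=52): gcd([44, 61]) = 1
The new gcd after any change is gcd(1, new_value).
This can be at most 1.
Since 1 = old gcd 1, the gcd can only stay the same or decrease.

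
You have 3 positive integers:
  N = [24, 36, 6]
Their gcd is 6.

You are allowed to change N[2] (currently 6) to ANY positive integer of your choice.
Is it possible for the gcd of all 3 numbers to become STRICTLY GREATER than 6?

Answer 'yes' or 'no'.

Answer: yes

Derivation:
Current gcd = 6
gcd of all OTHER numbers (without N[2]=6): gcd([24, 36]) = 12
The new gcd after any change is gcd(12, new_value).
This can be at most 12.
Since 12 > old gcd 6, the gcd CAN increase (e.g., set N[2] = 12).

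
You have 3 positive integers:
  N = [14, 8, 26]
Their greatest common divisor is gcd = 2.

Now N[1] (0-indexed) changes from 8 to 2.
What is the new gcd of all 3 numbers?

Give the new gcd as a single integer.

Answer: 2

Derivation:
Numbers: [14, 8, 26], gcd = 2
Change: index 1, 8 -> 2
gcd of the OTHER numbers (without index 1): gcd([14, 26]) = 2
New gcd = gcd(g_others, new_val) = gcd(2, 2) = 2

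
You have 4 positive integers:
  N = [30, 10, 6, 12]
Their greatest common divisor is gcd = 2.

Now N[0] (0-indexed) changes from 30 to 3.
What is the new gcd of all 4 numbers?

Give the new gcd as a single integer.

Numbers: [30, 10, 6, 12], gcd = 2
Change: index 0, 30 -> 3
gcd of the OTHER numbers (without index 0): gcd([10, 6, 12]) = 2
New gcd = gcd(g_others, new_val) = gcd(2, 3) = 1

Answer: 1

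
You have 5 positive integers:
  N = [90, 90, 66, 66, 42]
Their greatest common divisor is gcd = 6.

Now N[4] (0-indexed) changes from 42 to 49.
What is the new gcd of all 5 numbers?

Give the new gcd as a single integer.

Answer: 1

Derivation:
Numbers: [90, 90, 66, 66, 42], gcd = 6
Change: index 4, 42 -> 49
gcd of the OTHER numbers (without index 4): gcd([90, 90, 66, 66]) = 6
New gcd = gcd(g_others, new_val) = gcd(6, 49) = 1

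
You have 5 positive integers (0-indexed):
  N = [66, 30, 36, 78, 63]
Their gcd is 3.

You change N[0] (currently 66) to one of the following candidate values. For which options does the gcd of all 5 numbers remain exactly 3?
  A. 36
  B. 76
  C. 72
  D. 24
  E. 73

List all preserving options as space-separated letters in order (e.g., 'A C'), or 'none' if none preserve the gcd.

Old gcd = 3; gcd of others (without N[0]) = 3
New gcd for candidate v: gcd(3, v). Preserves old gcd iff gcd(3, v) = 3.
  Option A: v=36, gcd(3,36)=3 -> preserves
  Option B: v=76, gcd(3,76)=1 -> changes
  Option C: v=72, gcd(3,72)=3 -> preserves
  Option D: v=24, gcd(3,24)=3 -> preserves
  Option E: v=73, gcd(3,73)=1 -> changes

Answer: A C D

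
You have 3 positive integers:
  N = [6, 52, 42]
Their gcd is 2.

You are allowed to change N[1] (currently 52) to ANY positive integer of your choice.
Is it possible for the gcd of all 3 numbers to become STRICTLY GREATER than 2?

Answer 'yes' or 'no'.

Current gcd = 2
gcd of all OTHER numbers (without N[1]=52): gcd([6, 42]) = 6
The new gcd after any change is gcd(6, new_value).
This can be at most 6.
Since 6 > old gcd 2, the gcd CAN increase (e.g., set N[1] = 6).

Answer: yes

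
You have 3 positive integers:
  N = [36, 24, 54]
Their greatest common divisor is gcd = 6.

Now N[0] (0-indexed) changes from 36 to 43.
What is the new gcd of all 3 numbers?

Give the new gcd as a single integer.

Answer: 1

Derivation:
Numbers: [36, 24, 54], gcd = 6
Change: index 0, 36 -> 43
gcd of the OTHER numbers (without index 0): gcd([24, 54]) = 6
New gcd = gcd(g_others, new_val) = gcd(6, 43) = 1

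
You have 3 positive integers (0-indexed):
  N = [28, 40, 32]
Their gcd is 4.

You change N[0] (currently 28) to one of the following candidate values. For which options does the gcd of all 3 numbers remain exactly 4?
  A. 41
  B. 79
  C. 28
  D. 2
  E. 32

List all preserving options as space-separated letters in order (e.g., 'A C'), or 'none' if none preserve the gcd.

Old gcd = 4; gcd of others (without N[0]) = 8
New gcd for candidate v: gcd(8, v). Preserves old gcd iff gcd(8, v) = 4.
  Option A: v=41, gcd(8,41)=1 -> changes
  Option B: v=79, gcd(8,79)=1 -> changes
  Option C: v=28, gcd(8,28)=4 -> preserves
  Option D: v=2, gcd(8,2)=2 -> changes
  Option E: v=32, gcd(8,32)=8 -> changes

Answer: C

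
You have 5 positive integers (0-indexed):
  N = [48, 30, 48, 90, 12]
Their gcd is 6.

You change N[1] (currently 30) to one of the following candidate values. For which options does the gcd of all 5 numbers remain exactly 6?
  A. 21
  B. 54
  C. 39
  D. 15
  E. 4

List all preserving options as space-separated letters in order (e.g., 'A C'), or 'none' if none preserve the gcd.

Old gcd = 6; gcd of others (without N[1]) = 6
New gcd for candidate v: gcd(6, v). Preserves old gcd iff gcd(6, v) = 6.
  Option A: v=21, gcd(6,21)=3 -> changes
  Option B: v=54, gcd(6,54)=6 -> preserves
  Option C: v=39, gcd(6,39)=3 -> changes
  Option D: v=15, gcd(6,15)=3 -> changes
  Option E: v=4, gcd(6,4)=2 -> changes

Answer: B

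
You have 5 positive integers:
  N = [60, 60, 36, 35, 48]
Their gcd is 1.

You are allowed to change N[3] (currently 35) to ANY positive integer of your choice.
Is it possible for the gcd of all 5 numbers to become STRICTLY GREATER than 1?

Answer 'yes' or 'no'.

Current gcd = 1
gcd of all OTHER numbers (without N[3]=35): gcd([60, 60, 36, 48]) = 12
The new gcd after any change is gcd(12, new_value).
This can be at most 12.
Since 12 > old gcd 1, the gcd CAN increase (e.g., set N[3] = 12).

Answer: yes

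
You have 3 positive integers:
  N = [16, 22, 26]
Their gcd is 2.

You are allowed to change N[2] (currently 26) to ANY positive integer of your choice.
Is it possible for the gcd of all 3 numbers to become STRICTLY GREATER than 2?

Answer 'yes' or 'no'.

Current gcd = 2
gcd of all OTHER numbers (without N[2]=26): gcd([16, 22]) = 2
The new gcd after any change is gcd(2, new_value).
This can be at most 2.
Since 2 = old gcd 2, the gcd can only stay the same or decrease.

Answer: no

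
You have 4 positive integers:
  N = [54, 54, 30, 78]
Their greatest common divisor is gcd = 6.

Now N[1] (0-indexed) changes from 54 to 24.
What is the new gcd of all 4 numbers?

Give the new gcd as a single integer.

Answer: 6

Derivation:
Numbers: [54, 54, 30, 78], gcd = 6
Change: index 1, 54 -> 24
gcd of the OTHER numbers (without index 1): gcd([54, 30, 78]) = 6
New gcd = gcd(g_others, new_val) = gcd(6, 24) = 6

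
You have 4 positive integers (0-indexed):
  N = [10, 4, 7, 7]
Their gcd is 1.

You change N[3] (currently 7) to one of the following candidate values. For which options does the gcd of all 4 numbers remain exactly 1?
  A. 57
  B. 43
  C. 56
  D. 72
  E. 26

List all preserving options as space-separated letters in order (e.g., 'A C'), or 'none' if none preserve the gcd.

Answer: A B C D E

Derivation:
Old gcd = 1; gcd of others (without N[3]) = 1
New gcd for candidate v: gcd(1, v). Preserves old gcd iff gcd(1, v) = 1.
  Option A: v=57, gcd(1,57)=1 -> preserves
  Option B: v=43, gcd(1,43)=1 -> preserves
  Option C: v=56, gcd(1,56)=1 -> preserves
  Option D: v=72, gcd(1,72)=1 -> preserves
  Option E: v=26, gcd(1,26)=1 -> preserves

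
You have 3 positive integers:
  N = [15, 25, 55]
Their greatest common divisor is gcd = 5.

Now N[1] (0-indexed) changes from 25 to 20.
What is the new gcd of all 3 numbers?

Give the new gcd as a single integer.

Numbers: [15, 25, 55], gcd = 5
Change: index 1, 25 -> 20
gcd of the OTHER numbers (without index 1): gcd([15, 55]) = 5
New gcd = gcd(g_others, new_val) = gcd(5, 20) = 5

Answer: 5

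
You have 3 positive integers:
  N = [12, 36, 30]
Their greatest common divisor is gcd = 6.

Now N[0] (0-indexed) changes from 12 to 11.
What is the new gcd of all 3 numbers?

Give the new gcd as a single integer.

Answer: 1

Derivation:
Numbers: [12, 36, 30], gcd = 6
Change: index 0, 12 -> 11
gcd of the OTHER numbers (without index 0): gcd([36, 30]) = 6
New gcd = gcd(g_others, new_val) = gcd(6, 11) = 1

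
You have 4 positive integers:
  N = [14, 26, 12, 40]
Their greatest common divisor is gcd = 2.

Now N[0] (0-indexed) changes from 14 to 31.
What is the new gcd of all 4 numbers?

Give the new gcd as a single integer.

Answer: 1

Derivation:
Numbers: [14, 26, 12, 40], gcd = 2
Change: index 0, 14 -> 31
gcd of the OTHER numbers (without index 0): gcd([26, 12, 40]) = 2
New gcd = gcd(g_others, new_val) = gcd(2, 31) = 1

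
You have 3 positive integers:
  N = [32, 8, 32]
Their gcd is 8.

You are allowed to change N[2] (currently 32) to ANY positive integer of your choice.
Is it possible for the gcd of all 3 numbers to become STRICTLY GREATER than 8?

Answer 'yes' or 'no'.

Current gcd = 8
gcd of all OTHER numbers (without N[2]=32): gcd([32, 8]) = 8
The new gcd after any change is gcd(8, new_value).
This can be at most 8.
Since 8 = old gcd 8, the gcd can only stay the same or decrease.

Answer: no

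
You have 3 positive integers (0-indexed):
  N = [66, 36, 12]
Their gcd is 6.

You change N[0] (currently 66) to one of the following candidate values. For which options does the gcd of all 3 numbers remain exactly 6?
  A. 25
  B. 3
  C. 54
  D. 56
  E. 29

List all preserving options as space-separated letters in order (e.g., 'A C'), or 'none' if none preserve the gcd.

Answer: C

Derivation:
Old gcd = 6; gcd of others (without N[0]) = 12
New gcd for candidate v: gcd(12, v). Preserves old gcd iff gcd(12, v) = 6.
  Option A: v=25, gcd(12,25)=1 -> changes
  Option B: v=3, gcd(12,3)=3 -> changes
  Option C: v=54, gcd(12,54)=6 -> preserves
  Option D: v=56, gcd(12,56)=4 -> changes
  Option E: v=29, gcd(12,29)=1 -> changes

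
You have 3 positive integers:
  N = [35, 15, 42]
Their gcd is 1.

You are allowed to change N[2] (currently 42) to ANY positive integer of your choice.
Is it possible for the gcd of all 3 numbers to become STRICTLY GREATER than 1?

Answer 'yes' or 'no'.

Current gcd = 1
gcd of all OTHER numbers (without N[2]=42): gcd([35, 15]) = 5
The new gcd after any change is gcd(5, new_value).
This can be at most 5.
Since 5 > old gcd 1, the gcd CAN increase (e.g., set N[2] = 5).

Answer: yes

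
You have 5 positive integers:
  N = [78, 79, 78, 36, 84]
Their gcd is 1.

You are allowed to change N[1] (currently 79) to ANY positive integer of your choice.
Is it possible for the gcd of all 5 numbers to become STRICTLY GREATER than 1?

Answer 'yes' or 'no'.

Answer: yes

Derivation:
Current gcd = 1
gcd of all OTHER numbers (without N[1]=79): gcd([78, 78, 36, 84]) = 6
The new gcd after any change is gcd(6, new_value).
This can be at most 6.
Since 6 > old gcd 1, the gcd CAN increase (e.g., set N[1] = 6).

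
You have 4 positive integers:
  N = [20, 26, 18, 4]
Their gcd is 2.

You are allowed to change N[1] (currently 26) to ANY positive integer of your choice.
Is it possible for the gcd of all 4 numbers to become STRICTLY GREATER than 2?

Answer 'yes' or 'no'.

Current gcd = 2
gcd of all OTHER numbers (without N[1]=26): gcd([20, 18, 4]) = 2
The new gcd after any change is gcd(2, new_value).
This can be at most 2.
Since 2 = old gcd 2, the gcd can only stay the same or decrease.

Answer: no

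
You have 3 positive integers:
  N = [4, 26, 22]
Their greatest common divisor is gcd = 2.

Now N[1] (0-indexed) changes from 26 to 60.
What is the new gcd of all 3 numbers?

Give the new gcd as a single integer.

Numbers: [4, 26, 22], gcd = 2
Change: index 1, 26 -> 60
gcd of the OTHER numbers (without index 1): gcd([4, 22]) = 2
New gcd = gcd(g_others, new_val) = gcd(2, 60) = 2

Answer: 2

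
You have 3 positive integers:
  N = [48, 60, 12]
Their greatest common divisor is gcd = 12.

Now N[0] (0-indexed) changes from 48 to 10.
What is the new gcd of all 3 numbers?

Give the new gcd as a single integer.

Answer: 2

Derivation:
Numbers: [48, 60, 12], gcd = 12
Change: index 0, 48 -> 10
gcd of the OTHER numbers (without index 0): gcd([60, 12]) = 12
New gcd = gcd(g_others, new_val) = gcd(12, 10) = 2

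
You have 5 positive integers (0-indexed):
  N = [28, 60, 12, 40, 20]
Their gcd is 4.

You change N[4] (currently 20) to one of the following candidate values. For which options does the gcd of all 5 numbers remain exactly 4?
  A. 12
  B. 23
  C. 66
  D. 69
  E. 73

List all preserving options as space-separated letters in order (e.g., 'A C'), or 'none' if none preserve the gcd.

Old gcd = 4; gcd of others (without N[4]) = 4
New gcd for candidate v: gcd(4, v). Preserves old gcd iff gcd(4, v) = 4.
  Option A: v=12, gcd(4,12)=4 -> preserves
  Option B: v=23, gcd(4,23)=1 -> changes
  Option C: v=66, gcd(4,66)=2 -> changes
  Option D: v=69, gcd(4,69)=1 -> changes
  Option E: v=73, gcd(4,73)=1 -> changes

Answer: A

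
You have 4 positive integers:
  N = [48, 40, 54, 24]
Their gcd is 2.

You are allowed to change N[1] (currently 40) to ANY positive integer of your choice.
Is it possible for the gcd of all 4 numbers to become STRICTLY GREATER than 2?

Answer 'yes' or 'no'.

Current gcd = 2
gcd of all OTHER numbers (without N[1]=40): gcd([48, 54, 24]) = 6
The new gcd after any change is gcd(6, new_value).
This can be at most 6.
Since 6 > old gcd 2, the gcd CAN increase (e.g., set N[1] = 6).

Answer: yes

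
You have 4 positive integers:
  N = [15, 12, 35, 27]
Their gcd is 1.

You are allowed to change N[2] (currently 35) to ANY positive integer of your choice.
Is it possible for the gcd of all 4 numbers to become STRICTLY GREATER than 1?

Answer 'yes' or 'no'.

Current gcd = 1
gcd of all OTHER numbers (without N[2]=35): gcd([15, 12, 27]) = 3
The new gcd after any change is gcd(3, new_value).
This can be at most 3.
Since 3 > old gcd 1, the gcd CAN increase (e.g., set N[2] = 3).

Answer: yes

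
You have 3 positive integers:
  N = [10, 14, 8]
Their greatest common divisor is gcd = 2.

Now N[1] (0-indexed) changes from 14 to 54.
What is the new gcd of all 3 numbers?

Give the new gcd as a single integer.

Numbers: [10, 14, 8], gcd = 2
Change: index 1, 14 -> 54
gcd of the OTHER numbers (without index 1): gcd([10, 8]) = 2
New gcd = gcd(g_others, new_val) = gcd(2, 54) = 2

Answer: 2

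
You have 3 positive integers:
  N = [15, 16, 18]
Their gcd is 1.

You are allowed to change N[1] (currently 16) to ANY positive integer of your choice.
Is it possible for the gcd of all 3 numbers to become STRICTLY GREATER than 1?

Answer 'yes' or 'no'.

Current gcd = 1
gcd of all OTHER numbers (without N[1]=16): gcd([15, 18]) = 3
The new gcd after any change is gcd(3, new_value).
This can be at most 3.
Since 3 > old gcd 1, the gcd CAN increase (e.g., set N[1] = 3).

Answer: yes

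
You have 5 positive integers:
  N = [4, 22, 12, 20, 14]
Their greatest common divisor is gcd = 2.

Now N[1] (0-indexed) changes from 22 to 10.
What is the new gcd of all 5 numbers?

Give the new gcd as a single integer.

Answer: 2

Derivation:
Numbers: [4, 22, 12, 20, 14], gcd = 2
Change: index 1, 22 -> 10
gcd of the OTHER numbers (without index 1): gcd([4, 12, 20, 14]) = 2
New gcd = gcd(g_others, new_val) = gcd(2, 10) = 2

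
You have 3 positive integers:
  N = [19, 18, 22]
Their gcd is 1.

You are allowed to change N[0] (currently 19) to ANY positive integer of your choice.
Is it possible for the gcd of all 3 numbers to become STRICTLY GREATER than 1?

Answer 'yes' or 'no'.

Current gcd = 1
gcd of all OTHER numbers (without N[0]=19): gcd([18, 22]) = 2
The new gcd after any change is gcd(2, new_value).
This can be at most 2.
Since 2 > old gcd 1, the gcd CAN increase (e.g., set N[0] = 2).

Answer: yes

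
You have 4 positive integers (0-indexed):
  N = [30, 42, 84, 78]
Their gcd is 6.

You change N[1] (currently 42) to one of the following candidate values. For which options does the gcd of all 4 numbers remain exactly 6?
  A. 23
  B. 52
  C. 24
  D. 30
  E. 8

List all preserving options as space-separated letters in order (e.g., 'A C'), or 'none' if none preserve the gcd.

Old gcd = 6; gcd of others (without N[1]) = 6
New gcd for candidate v: gcd(6, v). Preserves old gcd iff gcd(6, v) = 6.
  Option A: v=23, gcd(6,23)=1 -> changes
  Option B: v=52, gcd(6,52)=2 -> changes
  Option C: v=24, gcd(6,24)=6 -> preserves
  Option D: v=30, gcd(6,30)=6 -> preserves
  Option E: v=8, gcd(6,8)=2 -> changes

Answer: C D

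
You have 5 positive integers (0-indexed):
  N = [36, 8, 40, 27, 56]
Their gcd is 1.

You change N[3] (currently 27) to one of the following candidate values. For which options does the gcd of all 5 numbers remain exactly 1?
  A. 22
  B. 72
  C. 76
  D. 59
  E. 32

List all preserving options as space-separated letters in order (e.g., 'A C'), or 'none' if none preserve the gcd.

Old gcd = 1; gcd of others (without N[3]) = 4
New gcd for candidate v: gcd(4, v). Preserves old gcd iff gcd(4, v) = 1.
  Option A: v=22, gcd(4,22)=2 -> changes
  Option B: v=72, gcd(4,72)=4 -> changes
  Option C: v=76, gcd(4,76)=4 -> changes
  Option D: v=59, gcd(4,59)=1 -> preserves
  Option E: v=32, gcd(4,32)=4 -> changes

Answer: D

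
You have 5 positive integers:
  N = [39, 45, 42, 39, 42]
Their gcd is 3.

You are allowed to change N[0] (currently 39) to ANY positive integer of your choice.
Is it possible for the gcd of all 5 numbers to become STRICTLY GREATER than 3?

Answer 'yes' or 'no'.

Current gcd = 3
gcd of all OTHER numbers (without N[0]=39): gcd([45, 42, 39, 42]) = 3
The new gcd after any change is gcd(3, new_value).
This can be at most 3.
Since 3 = old gcd 3, the gcd can only stay the same or decrease.

Answer: no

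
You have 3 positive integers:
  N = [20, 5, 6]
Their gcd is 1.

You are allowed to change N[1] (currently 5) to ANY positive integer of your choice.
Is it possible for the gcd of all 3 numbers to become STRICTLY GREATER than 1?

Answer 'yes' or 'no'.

Answer: yes

Derivation:
Current gcd = 1
gcd of all OTHER numbers (without N[1]=5): gcd([20, 6]) = 2
The new gcd after any change is gcd(2, new_value).
This can be at most 2.
Since 2 > old gcd 1, the gcd CAN increase (e.g., set N[1] = 2).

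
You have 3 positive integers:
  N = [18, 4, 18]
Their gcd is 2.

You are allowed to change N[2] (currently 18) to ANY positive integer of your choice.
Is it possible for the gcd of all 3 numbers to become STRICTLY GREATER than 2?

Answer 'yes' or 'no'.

Answer: no

Derivation:
Current gcd = 2
gcd of all OTHER numbers (without N[2]=18): gcd([18, 4]) = 2
The new gcd after any change is gcd(2, new_value).
This can be at most 2.
Since 2 = old gcd 2, the gcd can only stay the same or decrease.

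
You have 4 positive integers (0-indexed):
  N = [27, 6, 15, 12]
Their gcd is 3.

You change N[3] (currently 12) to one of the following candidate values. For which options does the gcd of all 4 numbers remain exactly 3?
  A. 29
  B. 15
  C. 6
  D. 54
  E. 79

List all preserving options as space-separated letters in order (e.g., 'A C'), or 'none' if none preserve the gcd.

Answer: B C D

Derivation:
Old gcd = 3; gcd of others (without N[3]) = 3
New gcd for candidate v: gcd(3, v). Preserves old gcd iff gcd(3, v) = 3.
  Option A: v=29, gcd(3,29)=1 -> changes
  Option B: v=15, gcd(3,15)=3 -> preserves
  Option C: v=6, gcd(3,6)=3 -> preserves
  Option D: v=54, gcd(3,54)=3 -> preserves
  Option E: v=79, gcd(3,79)=1 -> changes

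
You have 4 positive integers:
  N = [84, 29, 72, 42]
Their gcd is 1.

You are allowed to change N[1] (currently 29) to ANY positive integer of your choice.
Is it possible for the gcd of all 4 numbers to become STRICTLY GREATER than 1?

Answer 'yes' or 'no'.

Answer: yes

Derivation:
Current gcd = 1
gcd of all OTHER numbers (without N[1]=29): gcd([84, 72, 42]) = 6
The new gcd after any change is gcd(6, new_value).
This can be at most 6.
Since 6 > old gcd 1, the gcd CAN increase (e.g., set N[1] = 6).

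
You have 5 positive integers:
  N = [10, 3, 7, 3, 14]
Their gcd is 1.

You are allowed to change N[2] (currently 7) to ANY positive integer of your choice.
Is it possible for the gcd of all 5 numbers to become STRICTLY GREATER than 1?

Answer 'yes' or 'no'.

Answer: no

Derivation:
Current gcd = 1
gcd of all OTHER numbers (without N[2]=7): gcd([10, 3, 3, 14]) = 1
The new gcd after any change is gcd(1, new_value).
This can be at most 1.
Since 1 = old gcd 1, the gcd can only stay the same or decrease.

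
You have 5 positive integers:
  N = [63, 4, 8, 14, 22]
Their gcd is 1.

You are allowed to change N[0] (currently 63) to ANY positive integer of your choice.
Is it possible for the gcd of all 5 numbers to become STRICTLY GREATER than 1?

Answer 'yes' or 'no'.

Answer: yes

Derivation:
Current gcd = 1
gcd of all OTHER numbers (without N[0]=63): gcd([4, 8, 14, 22]) = 2
The new gcd after any change is gcd(2, new_value).
This can be at most 2.
Since 2 > old gcd 1, the gcd CAN increase (e.g., set N[0] = 2).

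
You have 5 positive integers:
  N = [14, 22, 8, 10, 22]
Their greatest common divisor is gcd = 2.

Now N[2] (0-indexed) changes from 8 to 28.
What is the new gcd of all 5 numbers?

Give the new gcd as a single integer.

Numbers: [14, 22, 8, 10, 22], gcd = 2
Change: index 2, 8 -> 28
gcd of the OTHER numbers (without index 2): gcd([14, 22, 10, 22]) = 2
New gcd = gcd(g_others, new_val) = gcd(2, 28) = 2

Answer: 2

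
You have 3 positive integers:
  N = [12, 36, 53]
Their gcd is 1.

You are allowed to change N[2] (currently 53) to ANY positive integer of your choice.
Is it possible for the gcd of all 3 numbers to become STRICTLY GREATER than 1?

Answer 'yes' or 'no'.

Answer: yes

Derivation:
Current gcd = 1
gcd of all OTHER numbers (without N[2]=53): gcd([12, 36]) = 12
The new gcd after any change is gcd(12, new_value).
This can be at most 12.
Since 12 > old gcd 1, the gcd CAN increase (e.g., set N[2] = 12).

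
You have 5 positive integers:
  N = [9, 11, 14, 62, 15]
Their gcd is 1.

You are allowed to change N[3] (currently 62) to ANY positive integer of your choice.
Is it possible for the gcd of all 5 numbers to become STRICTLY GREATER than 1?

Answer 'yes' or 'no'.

Current gcd = 1
gcd of all OTHER numbers (without N[3]=62): gcd([9, 11, 14, 15]) = 1
The new gcd after any change is gcd(1, new_value).
This can be at most 1.
Since 1 = old gcd 1, the gcd can only stay the same or decrease.

Answer: no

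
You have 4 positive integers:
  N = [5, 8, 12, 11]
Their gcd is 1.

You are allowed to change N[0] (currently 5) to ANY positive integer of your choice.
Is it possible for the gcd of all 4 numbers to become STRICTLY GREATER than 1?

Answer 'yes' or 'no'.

Answer: no

Derivation:
Current gcd = 1
gcd of all OTHER numbers (without N[0]=5): gcd([8, 12, 11]) = 1
The new gcd after any change is gcd(1, new_value).
This can be at most 1.
Since 1 = old gcd 1, the gcd can only stay the same or decrease.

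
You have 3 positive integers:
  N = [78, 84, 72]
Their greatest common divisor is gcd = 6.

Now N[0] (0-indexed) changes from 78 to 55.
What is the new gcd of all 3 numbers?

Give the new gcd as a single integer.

Numbers: [78, 84, 72], gcd = 6
Change: index 0, 78 -> 55
gcd of the OTHER numbers (without index 0): gcd([84, 72]) = 12
New gcd = gcd(g_others, new_val) = gcd(12, 55) = 1

Answer: 1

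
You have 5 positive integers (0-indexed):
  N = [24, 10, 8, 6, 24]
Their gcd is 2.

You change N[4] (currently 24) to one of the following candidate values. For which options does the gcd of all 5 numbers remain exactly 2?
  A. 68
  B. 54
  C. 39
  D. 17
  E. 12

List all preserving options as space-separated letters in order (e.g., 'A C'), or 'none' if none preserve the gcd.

Answer: A B E

Derivation:
Old gcd = 2; gcd of others (without N[4]) = 2
New gcd for candidate v: gcd(2, v). Preserves old gcd iff gcd(2, v) = 2.
  Option A: v=68, gcd(2,68)=2 -> preserves
  Option B: v=54, gcd(2,54)=2 -> preserves
  Option C: v=39, gcd(2,39)=1 -> changes
  Option D: v=17, gcd(2,17)=1 -> changes
  Option E: v=12, gcd(2,12)=2 -> preserves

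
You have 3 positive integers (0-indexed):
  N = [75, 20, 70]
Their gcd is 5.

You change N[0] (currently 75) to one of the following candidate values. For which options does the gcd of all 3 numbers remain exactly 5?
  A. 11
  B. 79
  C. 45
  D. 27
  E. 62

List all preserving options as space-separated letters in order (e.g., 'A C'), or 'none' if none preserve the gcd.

Answer: C

Derivation:
Old gcd = 5; gcd of others (without N[0]) = 10
New gcd for candidate v: gcd(10, v). Preserves old gcd iff gcd(10, v) = 5.
  Option A: v=11, gcd(10,11)=1 -> changes
  Option B: v=79, gcd(10,79)=1 -> changes
  Option C: v=45, gcd(10,45)=5 -> preserves
  Option D: v=27, gcd(10,27)=1 -> changes
  Option E: v=62, gcd(10,62)=2 -> changes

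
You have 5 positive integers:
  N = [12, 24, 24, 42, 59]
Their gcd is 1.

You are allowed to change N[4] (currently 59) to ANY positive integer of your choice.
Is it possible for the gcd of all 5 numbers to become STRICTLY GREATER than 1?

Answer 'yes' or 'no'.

Current gcd = 1
gcd of all OTHER numbers (without N[4]=59): gcd([12, 24, 24, 42]) = 6
The new gcd after any change is gcd(6, new_value).
This can be at most 6.
Since 6 > old gcd 1, the gcd CAN increase (e.g., set N[4] = 6).

Answer: yes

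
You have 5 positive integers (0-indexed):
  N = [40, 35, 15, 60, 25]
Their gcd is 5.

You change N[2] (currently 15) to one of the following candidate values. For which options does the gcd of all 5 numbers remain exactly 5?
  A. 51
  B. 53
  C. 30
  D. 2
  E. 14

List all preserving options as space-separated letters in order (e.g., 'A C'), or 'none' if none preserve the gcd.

Answer: C

Derivation:
Old gcd = 5; gcd of others (without N[2]) = 5
New gcd for candidate v: gcd(5, v). Preserves old gcd iff gcd(5, v) = 5.
  Option A: v=51, gcd(5,51)=1 -> changes
  Option B: v=53, gcd(5,53)=1 -> changes
  Option C: v=30, gcd(5,30)=5 -> preserves
  Option D: v=2, gcd(5,2)=1 -> changes
  Option E: v=14, gcd(5,14)=1 -> changes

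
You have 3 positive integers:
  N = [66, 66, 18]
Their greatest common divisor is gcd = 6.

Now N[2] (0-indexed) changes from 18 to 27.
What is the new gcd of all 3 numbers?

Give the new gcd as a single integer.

Answer: 3

Derivation:
Numbers: [66, 66, 18], gcd = 6
Change: index 2, 18 -> 27
gcd of the OTHER numbers (without index 2): gcd([66, 66]) = 66
New gcd = gcd(g_others, new_val) = gcd(66, 27) = 3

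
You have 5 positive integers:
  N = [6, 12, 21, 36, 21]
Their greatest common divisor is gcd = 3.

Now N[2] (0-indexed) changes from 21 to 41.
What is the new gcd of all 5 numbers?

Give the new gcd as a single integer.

Answer: 1

Derivation:
Numbers: [6, 12, 21, 36, 21], gcd = 3
Change: index 2, 21 -> 41
gcd of the OTHER numbers (without index 2): gcd([6, 12, 36, 21]) = 3
New gcd = gcd(g_others, new_val) = gcd(3, 41) = 1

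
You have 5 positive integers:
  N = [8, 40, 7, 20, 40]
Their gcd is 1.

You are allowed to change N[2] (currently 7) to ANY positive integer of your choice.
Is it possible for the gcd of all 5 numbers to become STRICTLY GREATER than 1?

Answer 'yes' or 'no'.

Answer: yes

Derivation:
Current gcd = 1
gcd of all OTHER numbers (without N[2]=7): gcd([8, 40, 20, 40]) = 4
The new gcd after any change is gcd(4, new_value).
This can be at most 4.
Since 4 > old gcd 1, the gcd CAN increase (e.g., set N[2] = 4).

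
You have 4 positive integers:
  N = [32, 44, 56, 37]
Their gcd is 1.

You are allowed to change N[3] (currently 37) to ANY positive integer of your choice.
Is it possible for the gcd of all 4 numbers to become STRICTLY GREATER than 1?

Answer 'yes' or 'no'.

Answer: yes

Derivation:
Current gcd = 1
gcd of all OTHER numbers (without N[3]=37): gcd([32, 44, 56]) = 4
The new gcd after any change is gcd(4, new_value).
This can be at most 4.
Since 4 > old gcd 1, the gcd CAN increase (e.g., set N[3] = 4).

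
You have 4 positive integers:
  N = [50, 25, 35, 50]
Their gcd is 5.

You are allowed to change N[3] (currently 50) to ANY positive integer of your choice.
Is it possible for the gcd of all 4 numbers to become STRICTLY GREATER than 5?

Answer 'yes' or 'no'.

Answer: no

Derivation:
Current gcd = 5
gcd of all OTHER numbers (without N[3]=50): gcd([50, 25, 35]) = 5
The new gcd after any change is gcd(5, new_value).
This can be at most 5.
Since 5 = old gcd 5, the gcd can only stay the same or decrease.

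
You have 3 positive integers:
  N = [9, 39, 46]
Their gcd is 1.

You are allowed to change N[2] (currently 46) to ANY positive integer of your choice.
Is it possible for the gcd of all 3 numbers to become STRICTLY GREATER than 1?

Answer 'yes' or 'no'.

Answer: yes

Derivation:
Current gcd = 1
gcd of all OTHER numbers (without N[2]=46): gcd([9, 39]) = 3
The new gcd after any change is gcd(3, new_value).
This can be at most 3.
Since 3 > old gcd 1, the gcd CAN increase (e.g., set N[2] = 3).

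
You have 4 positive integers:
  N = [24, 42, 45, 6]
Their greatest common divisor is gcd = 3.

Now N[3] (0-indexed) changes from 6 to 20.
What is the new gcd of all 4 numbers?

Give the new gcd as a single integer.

Answer: 1

Derivation:
Numbers: [24, 42, 45, 6], gcd = 3
Change: index 3, 6 -> 20
gcd of the OTHER numbers (without index 3): gcd([24, 42, 45]) = 3
New gcd = gcd(g_others, new_val) = gcd(3, 20) = 1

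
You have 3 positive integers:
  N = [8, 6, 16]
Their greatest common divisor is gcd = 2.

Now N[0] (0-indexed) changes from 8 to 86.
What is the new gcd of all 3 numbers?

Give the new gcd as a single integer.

Answer: 2

Derivation:
Numbers: [8, 6, 16], gcd = 2
Change: index 0, 8 -> 86
gcd of the OTHER numbers (without index 0): gcd([6, 16]) = 2
New gcd = gcd(g_others, new_val) = gcd(2, 86) = 2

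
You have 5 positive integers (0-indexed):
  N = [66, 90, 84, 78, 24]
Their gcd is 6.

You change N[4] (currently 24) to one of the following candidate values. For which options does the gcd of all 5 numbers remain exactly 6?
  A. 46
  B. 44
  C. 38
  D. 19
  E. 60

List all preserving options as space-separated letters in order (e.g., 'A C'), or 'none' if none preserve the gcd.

Old gcd = 6; gcd of others (without N[4]) = 6
New gcd for candidate v: gcd(6, v). Preserves old gcd iff gcd(6, v) = 6.
  Option A: v=46, gcd(6,46)=2 -> changes
  Option B: v=44, gcd(6,44)=2 -> changes
  Option C: v=38, gcd(6,38)=2 -> changes
  Option D: v=19, gcd(6,19)=1 -> changes
  Option E: v=60, gcd(6,60)=6 -> preserves

Answer: E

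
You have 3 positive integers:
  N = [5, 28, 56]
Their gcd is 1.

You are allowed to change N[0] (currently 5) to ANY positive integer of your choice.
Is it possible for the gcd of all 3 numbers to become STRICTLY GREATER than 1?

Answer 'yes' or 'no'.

Current gcd = 1
gcd of all OTHER numbers (without N[0]=5): gcd([28, 56]) = 28
The new gcd after any change is gcd(28, new_value).
This can be at most 28.
Since 28 > old gcd 1, the gcd CAN increase (e.g., set N[0] = 28).

Answer: yes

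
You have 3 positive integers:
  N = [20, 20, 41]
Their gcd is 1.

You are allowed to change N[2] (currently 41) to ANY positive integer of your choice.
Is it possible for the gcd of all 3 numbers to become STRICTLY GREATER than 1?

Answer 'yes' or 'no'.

Current gcd = 1
gcd of all OTHER numbers (without N[2]=41): gcd([20, 20]) = 20
The new gcd after any change is gcd(20, new_value).
This can be at most 20.
Since 20 > old gcd 1, the gcd CAN increase (e.g., set N[2] = 20).

Answer: yes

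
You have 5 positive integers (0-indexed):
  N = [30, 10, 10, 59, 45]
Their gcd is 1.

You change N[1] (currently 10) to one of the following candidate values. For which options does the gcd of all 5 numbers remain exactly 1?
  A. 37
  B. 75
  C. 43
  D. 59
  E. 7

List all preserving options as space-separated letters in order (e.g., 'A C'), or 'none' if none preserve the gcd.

Answer: A B C D E

Derivation:
Old gcd = 1; gcd of others (without N[1]) = 1
New gcd for candidate v: gcd(1, v). Preserves old gcd iff gcd(1, v) = 1.
  Option A: v=37, gcd(1,37)=1 -> preserves
  Option B: v=75, gcd(1,75)=1 -> preserves
  Option C: v=43, gcd(1,43)=1 -> preserves
  Option D: v=59, gcd(1,59)=1 -> preserves
  Option E: v=7, gcd(1,7)=1 -> preserves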